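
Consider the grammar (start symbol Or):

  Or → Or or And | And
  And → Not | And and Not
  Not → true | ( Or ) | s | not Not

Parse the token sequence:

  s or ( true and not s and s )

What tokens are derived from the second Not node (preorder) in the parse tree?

( true and not s and s )

[Or [Or [And [Not s]]] or [And [Not ( [Or [And [And [And [Not true]] and [Not not [Not s]]] and [Not s]]] )]]]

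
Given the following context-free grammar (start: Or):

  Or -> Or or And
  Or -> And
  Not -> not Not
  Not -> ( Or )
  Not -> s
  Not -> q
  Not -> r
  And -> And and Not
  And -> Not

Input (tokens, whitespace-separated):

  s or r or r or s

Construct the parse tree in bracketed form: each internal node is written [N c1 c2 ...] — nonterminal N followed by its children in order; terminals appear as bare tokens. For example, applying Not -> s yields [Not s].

Or
Or or And
Or or And or And
Or or And or And or And
And or And or And or And
Not or And or And or And
s or And or And or And
s or Not or And or And
s or r or And or And
s or r or Not or And
s or r or r or And
s or r or r or Not
s or r or r or s

[Or [Or [Or [Or [And [Not s]]] or [And [Not r]]] or [And [Not r]]] or [And [Not s]]]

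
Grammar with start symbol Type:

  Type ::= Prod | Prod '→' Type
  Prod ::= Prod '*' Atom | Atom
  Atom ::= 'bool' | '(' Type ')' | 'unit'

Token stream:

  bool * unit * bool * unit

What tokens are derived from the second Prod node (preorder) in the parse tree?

[Type [Prod [Prod [Prod [Prod [Atom bool]] * [Atom unit]] * [Atom bool]] * [Atom unit]]]

bool * unit * bool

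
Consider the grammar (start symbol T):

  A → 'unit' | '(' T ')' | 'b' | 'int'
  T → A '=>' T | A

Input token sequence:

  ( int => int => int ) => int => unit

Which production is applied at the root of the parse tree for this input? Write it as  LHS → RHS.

[T [A ( [T [A int] => [T [A int] => [T [A int]]]] )] => [T [A int] => [T [A unit]]]]

T → A '=>' T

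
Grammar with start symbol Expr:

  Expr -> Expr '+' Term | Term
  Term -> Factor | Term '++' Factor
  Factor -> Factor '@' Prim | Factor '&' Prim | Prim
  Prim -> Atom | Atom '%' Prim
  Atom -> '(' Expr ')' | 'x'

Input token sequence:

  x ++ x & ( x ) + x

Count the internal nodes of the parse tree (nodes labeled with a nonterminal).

22

[Expr [Expr [Term [Term [Factor [Prim [Atom x]]]] ++ [Factor [Factor [Prim [Atom x]]] & [Prim [Atom ( [Expr [Term [Factor [Prim [Atom x]]]]] )]]]]] + [Term [Factor [Prim [Atom x]]]]]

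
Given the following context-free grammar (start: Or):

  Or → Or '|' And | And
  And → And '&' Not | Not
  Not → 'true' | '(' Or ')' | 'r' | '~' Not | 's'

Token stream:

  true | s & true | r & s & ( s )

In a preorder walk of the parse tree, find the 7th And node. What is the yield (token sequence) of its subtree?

s

[Or [Or [Or [And [Not true]]] | [And [And [Not s]] & [Not true]]] | [And [And [And [Not r]] & [Not s]] & [Not ( [Or [And [Not s]]] )]]]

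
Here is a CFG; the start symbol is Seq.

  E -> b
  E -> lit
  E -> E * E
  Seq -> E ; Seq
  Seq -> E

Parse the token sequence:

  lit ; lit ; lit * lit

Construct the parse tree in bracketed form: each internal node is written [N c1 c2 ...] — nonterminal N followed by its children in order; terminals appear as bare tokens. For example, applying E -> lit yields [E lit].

[Seq [E lit] ; [Seq [E lit] ; [Seq [E [E lit] * [E lit]]]]]

Seq
E ; Seq
lit ; Seq
lit ; E ; Seq
lit ; lit ; Seq
lit ; lit ; E
lit ; lit ; E * E
lit ; lit ; lit * E
lit ; lit ; lit * lit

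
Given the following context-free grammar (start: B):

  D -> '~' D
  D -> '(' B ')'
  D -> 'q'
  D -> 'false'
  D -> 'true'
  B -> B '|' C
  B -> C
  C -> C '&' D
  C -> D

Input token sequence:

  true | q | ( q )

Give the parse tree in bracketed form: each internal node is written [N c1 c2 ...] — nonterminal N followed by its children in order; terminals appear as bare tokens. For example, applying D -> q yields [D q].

B
B | C
B | C | C
C | C | C
D | C | C
true | C | C
true | D | C
true | q | C
true | q | D
true | q | ( B )
true | q | ( C )
true | q | ( D )
true | q | ( q )

[B [B [B [C [D true]]] | [C [D q]]] | [C [D ( [B [C [D q]]] )]]]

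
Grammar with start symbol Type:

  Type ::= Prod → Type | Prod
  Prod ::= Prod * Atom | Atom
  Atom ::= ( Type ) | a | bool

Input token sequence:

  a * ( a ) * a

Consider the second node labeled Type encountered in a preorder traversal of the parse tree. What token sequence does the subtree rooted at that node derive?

[Type [Prod [Prod [Prod [Atom a]] * [Atom ( [Type [Prod [Atom a]]] )]] * [Atom a]]]

a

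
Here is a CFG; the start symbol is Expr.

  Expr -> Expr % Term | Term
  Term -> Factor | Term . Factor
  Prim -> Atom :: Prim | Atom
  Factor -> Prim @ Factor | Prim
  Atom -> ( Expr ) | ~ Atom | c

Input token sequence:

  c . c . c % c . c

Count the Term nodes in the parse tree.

5

[Expr [Expr [Term [Term [Term [Factor [Prim [Atom c]]]] . [Factor [Prim [Atom c]]]] . [Factor [Prim [Atom c]]]]] % [Term [Term [Factor [Prim [Atom c]]]] . [Factor [Prim [Atom c]]]]]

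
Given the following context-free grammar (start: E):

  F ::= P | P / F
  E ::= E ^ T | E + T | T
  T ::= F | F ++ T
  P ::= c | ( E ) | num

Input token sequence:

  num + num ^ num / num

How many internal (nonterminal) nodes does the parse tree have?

14

[E [E [E [T [F [P num]]]] + [T [F [P num]]]] ^ [T [F [P num] / [F [P num]]]]]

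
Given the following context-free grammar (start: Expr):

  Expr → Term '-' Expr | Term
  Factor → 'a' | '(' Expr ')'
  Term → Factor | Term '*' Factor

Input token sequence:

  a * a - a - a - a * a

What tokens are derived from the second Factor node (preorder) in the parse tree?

[Expr [Term [Term [Factor a]] * [Factor a]] - [Expr [Term [Factor a]] - [Expr [Term [Factor a]] - [Expr [Term [Term [Factor a]] * [Factor a]]]]]]

a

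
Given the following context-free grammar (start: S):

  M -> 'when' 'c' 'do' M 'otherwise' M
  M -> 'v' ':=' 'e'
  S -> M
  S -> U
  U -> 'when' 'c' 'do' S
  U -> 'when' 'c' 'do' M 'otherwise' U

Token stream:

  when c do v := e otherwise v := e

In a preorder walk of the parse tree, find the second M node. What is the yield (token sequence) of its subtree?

v := e

[S [M when c do [M v := e] otherwise [M v := e]]]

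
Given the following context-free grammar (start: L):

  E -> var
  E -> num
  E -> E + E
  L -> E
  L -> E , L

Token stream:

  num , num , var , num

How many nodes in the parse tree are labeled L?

4

[L [E num] , [L [E num] , [L [E var] , [L [E num]]]]]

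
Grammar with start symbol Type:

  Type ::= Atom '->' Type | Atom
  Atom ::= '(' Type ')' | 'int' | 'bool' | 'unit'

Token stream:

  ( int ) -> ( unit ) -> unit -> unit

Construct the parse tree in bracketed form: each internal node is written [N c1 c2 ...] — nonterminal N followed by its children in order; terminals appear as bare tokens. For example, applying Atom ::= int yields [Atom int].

[Type [Atom ( [Type [Atom int]] )] -> [Type [Atom ( [Type [Atom unit]] )] -> [Type [Atom unit] -> [Type [Atom unit]]]]]

Type
Atom -> Type
( Type ) -> Type
( Atom ) -> Type
( int ) -> Type
( int ) -> Atom -> Type
( int ) -> ( Type ) -> Type
( int ) -> ( Atom ) -> Type
( int ) -> ( unit ) -> Type
( int ) -> ( unit ) -> Atom -> Type
( int ) -> ( unit ) -> unit -> Type
( int ) -> ( unit ) -> unit -> Atom
( int ) -> ( unit ) -> unit -> unit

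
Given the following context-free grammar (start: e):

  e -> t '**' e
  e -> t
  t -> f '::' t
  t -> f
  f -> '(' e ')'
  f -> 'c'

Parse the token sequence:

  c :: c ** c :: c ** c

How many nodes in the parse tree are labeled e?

3

[e [t [f c] :: [t [f c]]] ** [e [t [f c] :: [t [f c]]] ** [e [t [f c]]]]]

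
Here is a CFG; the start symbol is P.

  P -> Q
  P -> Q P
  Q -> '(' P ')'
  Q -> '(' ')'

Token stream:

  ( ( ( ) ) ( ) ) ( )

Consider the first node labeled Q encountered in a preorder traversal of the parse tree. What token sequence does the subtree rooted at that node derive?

( ( ( ) ) ( ) )

[P [Q ( [P [Q ( [P [Q ( )]] )] [P [Q ( )]]] )] [P [Q ( )]]]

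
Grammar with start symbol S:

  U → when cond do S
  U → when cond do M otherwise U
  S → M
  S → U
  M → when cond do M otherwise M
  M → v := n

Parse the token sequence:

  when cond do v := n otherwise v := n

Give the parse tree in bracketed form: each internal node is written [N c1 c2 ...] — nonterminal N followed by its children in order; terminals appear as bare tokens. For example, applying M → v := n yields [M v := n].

[S [M when cond do [M v := n] otherwise [M v := n]]]

S
M
when cond do M otherwise M
when cond do v := n otherwise M
when cond do v := n otherwise v := n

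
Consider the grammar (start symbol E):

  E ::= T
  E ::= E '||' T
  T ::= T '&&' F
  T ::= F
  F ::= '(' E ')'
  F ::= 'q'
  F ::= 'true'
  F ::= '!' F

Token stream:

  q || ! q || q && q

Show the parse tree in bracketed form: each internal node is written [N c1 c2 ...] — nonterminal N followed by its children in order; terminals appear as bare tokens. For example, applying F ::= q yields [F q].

E
E || T
E || T || T
T || T || T
F || T || T
q || T || T
q || F || T
q || ! F || T
q || ! q || T
q || ! q || T && F
q || ! q || F && F
q || ! q || q && F
q || ! q || q && q

[E [E [E [T [F q]]] || [T [F ! [F q]]]] || [T [T [F q]] && [F q]]]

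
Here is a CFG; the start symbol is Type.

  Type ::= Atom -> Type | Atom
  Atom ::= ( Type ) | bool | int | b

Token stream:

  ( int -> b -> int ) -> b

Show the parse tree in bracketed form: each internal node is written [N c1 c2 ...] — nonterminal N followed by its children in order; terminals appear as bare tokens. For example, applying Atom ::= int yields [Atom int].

[Type [Atom ( [Type [Atom int] -> [Type [Atom b] -> [Type [Atom int]]]] )] -> [Type [Atom b]]]

Type
Atom -> Type
( Type ) -> Type
( Atom -> Type ) -> Type
( int -> Type ) -> Type
( int -> Atom -> Type ) -> Type
( int -> b -> Type ) -> Type
( int -> b -> Atom ) -> Type
( int -> b -> int ) -> Type
( int -> b -> int ) -> Atom
( int -> b -> int ) -> b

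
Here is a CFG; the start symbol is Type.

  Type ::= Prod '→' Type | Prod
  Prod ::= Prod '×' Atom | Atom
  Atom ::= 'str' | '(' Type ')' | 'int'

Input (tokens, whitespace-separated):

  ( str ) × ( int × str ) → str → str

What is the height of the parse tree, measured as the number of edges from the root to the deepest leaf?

7

[Type [Prod [Prod [Atom ( [Type [Prod [Atom str]]] )]] × [Atom ( [Type [Prod [Prod [Atom int]] × [Atom str]]] )]] → [Type [Prod [Atom str]] → [Type [Prod [Atom str]]]]]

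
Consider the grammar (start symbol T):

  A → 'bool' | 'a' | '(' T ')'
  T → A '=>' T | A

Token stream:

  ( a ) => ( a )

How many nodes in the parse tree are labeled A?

4

[T [A ( [T [A a]] )] => [T [A ( [T [A a]] )]]]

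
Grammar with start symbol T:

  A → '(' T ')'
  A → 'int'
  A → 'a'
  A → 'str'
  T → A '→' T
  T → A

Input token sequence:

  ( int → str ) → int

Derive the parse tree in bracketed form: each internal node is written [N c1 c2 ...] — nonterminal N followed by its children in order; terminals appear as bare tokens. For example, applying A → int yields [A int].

[T [A ( [T [A int] → [T [A str]]] )] → [T [A int]]]

T
A → T
( T ) → T
( A → T ) → T
( int → T ) → T
( int → A ) → T
( int → str ) → T
( int → str ) → A
( int → str ) → int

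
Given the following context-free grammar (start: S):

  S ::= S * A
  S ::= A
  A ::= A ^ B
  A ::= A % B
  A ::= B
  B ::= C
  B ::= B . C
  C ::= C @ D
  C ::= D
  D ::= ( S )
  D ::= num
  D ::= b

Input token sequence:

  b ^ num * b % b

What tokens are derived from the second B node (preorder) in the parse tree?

[S [S [A [A [B [C [D b]]]] ^ [B [C [D num]]]]] * [A [A [B [C [D b]]]] % [B [C [D b]]]]]

num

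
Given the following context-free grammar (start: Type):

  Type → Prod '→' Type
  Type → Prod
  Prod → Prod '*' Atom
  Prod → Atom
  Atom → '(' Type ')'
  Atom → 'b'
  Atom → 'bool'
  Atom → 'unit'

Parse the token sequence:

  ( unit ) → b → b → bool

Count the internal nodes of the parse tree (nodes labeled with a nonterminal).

[Type [Prod [Atom ( [Type [Prod [Atom unit]]] )]] → [Type [Prod [Atom b]] → [Type [Prod [Atom b]] → [Type [Prod [Atom bool]]]]]]

15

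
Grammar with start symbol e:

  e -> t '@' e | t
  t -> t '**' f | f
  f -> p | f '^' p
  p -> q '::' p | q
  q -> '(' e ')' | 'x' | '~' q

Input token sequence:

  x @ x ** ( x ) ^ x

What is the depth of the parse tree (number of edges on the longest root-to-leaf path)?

[e [t [f [p [q x]]]] @ [e [t [t [f [p [q x]]]] ** [f [f [p [q ( [e [t [f [p [q x]]]]] )]]] ^ [p [q x]]]]]]

12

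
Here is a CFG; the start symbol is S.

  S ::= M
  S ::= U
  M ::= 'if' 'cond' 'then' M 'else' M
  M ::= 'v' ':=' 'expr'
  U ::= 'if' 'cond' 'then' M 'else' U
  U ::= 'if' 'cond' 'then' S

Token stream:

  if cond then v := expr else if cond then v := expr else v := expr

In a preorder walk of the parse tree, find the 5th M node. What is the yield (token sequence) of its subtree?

v := expr

[S [M if cond then [M v := expr] else [M if cond then [M v := expr] else [M v := expr]]]]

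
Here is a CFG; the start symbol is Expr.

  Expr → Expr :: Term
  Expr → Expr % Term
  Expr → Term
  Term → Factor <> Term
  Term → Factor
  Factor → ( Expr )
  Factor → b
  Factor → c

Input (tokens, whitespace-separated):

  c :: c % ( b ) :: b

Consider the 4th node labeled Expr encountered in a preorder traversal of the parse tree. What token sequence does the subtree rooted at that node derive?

c

[Expr [Expr [Expr [Expr [Term [Factor c]]] :: [Term [Factor c]]] % [Term [Factor ( [Expr [Term [Factor b]]] )]]] :: [Term [Factor b]]]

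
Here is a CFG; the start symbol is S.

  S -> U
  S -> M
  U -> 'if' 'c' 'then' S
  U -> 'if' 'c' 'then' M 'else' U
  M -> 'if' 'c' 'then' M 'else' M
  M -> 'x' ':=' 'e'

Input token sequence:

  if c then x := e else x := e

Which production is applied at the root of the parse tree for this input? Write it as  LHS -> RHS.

S -> M

[S [M if c then [M x := e] else [M x := e]]]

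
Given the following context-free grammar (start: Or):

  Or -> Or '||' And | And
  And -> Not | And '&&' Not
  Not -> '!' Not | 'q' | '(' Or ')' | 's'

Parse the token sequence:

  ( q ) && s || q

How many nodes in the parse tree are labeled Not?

4

[Or [Or [And [And [Not ( [Or [And [Not q]]] )]] && [Not s]]] || [And [Not q]]]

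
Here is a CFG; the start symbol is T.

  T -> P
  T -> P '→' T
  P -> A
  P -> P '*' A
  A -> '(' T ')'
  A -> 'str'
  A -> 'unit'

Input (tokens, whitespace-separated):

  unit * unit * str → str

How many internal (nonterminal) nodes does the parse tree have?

10

[T [P [P [P [A unit]] * [A unit]] * [A str]] → [T [P [A str]]]]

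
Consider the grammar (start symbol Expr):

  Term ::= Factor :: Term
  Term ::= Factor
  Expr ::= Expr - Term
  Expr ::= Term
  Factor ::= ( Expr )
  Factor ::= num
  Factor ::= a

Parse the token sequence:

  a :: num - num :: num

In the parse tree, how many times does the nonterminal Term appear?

4

[Expr [Expr [Term [Factor a] :: [Term [Factor num]]]] - [Term [Factor num] :: [Term [Factor num]]]]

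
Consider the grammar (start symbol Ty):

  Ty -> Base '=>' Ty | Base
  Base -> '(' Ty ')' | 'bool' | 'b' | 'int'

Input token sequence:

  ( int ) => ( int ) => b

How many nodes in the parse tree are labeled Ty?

[Ty [Base ( [Ty [Base int]] )] => [Ty [Base ( [Ty [Base int]] )] => [Ty [Base b]]]]

5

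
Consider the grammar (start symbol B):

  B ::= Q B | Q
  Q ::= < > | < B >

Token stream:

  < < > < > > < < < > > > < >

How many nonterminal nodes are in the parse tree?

14

[B [Q < [B [Q < >] [B [Q < >]]] >] [B [Q < [B [Q < [B [Q < >]] >]] >] [B [Q < >]]]]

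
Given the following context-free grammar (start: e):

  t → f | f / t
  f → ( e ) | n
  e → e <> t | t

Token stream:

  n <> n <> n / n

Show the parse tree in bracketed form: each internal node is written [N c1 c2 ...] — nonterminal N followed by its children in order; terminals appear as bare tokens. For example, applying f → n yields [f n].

e
e <> t
e <> t <> t
t <> t <> t
f <> t <> t
n <> t <> t
n <> f <> t
n <> n <> t
n <> n <> f / t
n <> n <> n / t
n <> n <> n / f
n <> n <> n / n

[e [e [e [t [f n]]] <> [t [f n]]] <> [t [f n] / [t [f n]]]]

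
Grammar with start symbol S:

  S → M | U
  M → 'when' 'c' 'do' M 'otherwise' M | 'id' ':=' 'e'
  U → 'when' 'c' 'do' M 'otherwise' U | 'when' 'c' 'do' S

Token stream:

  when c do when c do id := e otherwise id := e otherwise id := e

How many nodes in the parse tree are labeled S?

[S [M when c do [M when c do [M id := e] otherwise [M id := e]] otherwise [M id := e]]]

1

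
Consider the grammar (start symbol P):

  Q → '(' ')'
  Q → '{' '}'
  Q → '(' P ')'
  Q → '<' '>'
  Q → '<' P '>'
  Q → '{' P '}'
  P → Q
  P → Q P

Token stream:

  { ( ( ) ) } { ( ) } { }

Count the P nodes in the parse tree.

6

[P [Q { [P [Q ( [P [Q ( )]] )]] }] [P [Q { [P [Q ( )]] }] [P [Q { }]]]]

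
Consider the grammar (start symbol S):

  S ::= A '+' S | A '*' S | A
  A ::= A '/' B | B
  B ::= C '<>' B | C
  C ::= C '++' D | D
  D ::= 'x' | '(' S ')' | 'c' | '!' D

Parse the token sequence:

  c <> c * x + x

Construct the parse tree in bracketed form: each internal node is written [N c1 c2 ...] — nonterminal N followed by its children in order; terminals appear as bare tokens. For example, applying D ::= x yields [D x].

S
A * S
B * S
C <> B * S
D <> B * S
c <> B * S
c <> C * S
c <> D * S
c <> c * S
c <> c * A + S
c <> c * B + S
c <> c * C + S
c <> c * D + S
c <> c * x + S
c <> c * x + A
c <> c * x + B
c <> c * x + C
c <> c * x + D
c <> c * x + x

[S [A [B [C [D c]] <> [B [C [D c]]]]] * [S [A [B [C [D x]]]] + [S [A [B [C [D x]]]]]]]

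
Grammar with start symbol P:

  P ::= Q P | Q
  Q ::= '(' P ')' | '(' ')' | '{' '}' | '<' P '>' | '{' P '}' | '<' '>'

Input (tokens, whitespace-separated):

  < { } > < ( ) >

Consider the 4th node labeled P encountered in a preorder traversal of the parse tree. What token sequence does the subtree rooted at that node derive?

[P [Q < [P [Q { }]] >] [P [Q < [P [Q ( )]] >]]]

( )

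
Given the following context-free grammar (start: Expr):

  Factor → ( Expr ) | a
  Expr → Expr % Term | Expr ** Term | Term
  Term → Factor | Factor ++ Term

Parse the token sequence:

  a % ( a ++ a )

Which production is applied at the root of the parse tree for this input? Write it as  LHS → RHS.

[Expr [Expr [Term [Factor a]]] % [Term [Factor ( [Expr [Term [Factor a] ++ [Term [Factor a]]]] )]]]

Expr → Expr % Term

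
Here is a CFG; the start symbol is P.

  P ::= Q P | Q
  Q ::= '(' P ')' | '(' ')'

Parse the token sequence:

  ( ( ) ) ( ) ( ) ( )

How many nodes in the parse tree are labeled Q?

[P [Q ( [P [Q ( )]] )] [P [Q ( )] [P [Q ( )] [P [Q ( )]]]]]

5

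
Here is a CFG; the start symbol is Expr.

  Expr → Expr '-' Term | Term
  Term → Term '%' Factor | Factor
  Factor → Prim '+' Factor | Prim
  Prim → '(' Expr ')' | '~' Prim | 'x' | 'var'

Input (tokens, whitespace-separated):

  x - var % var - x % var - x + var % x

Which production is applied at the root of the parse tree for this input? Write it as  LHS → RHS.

Expr → Expr '-' Term

[Expr [Expr [Expr [Expr [Term [Factor [Prim x]]]] - [Term [Term [Factor [Prim var]]] % [Factor [Prim var]]]] - [Term [Term [Factor [Prim x]]] % [Factor [Prim var]]]] - [Term [Term [Factor [Prim x] + [Factor [Prim var]]]] % [Factor [Prim x]]]]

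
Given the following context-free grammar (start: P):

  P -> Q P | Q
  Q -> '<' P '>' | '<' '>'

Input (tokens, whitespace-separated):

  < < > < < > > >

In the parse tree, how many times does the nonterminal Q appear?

[P [Q < [P [Q < >] [P [Q < [P [Q < >]] >]]] >]]

4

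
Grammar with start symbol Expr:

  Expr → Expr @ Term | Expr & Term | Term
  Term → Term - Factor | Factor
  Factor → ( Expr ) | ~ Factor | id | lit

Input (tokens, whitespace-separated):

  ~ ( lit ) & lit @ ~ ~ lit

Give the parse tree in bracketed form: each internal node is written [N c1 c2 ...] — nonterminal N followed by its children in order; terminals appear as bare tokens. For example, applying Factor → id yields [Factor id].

[Expr [Expr [Expr [Term [Factor ~ [Factor ( [Expr [Term [Factor lit]]] )]]]] & [Term [Factor lit]]] @ [Term [Factor ~ [Factor ~ [Factor lit]]]]]

Expr
Expr @ Term
Expr & Term @ Term
Term & Term @ Term
Factor & Term @ Term
~ Factor & Term @ Term
~ ( Expr ) & Term @ Term
~ ( Term ) & Term @ Term
~ ( Factor ) & Term @ Term
~ ( lit ) & Term @ Term
~ ( lit ) & Factor @ Term
~ ( lit ) & lit @ Term
~ ( lit ) & lit @ Factor
~ ( lit ) & lit @ ~ Factor
~ ( lit ) & lit @ ~ ~ Factor
~ ( lit ) & lit @ ~ ~ lit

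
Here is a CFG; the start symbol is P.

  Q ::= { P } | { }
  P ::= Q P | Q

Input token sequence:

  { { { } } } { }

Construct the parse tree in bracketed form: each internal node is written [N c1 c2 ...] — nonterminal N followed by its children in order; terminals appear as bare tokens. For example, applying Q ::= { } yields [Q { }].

P
Q P
{ P } P
{ Q } P
{ { P } } P
{ { Q } } P
{ { { } } } P
{ { { } } } Q
{ { { } } } { }

[P [Q { [P [Q { [P [Q { }]] }]] }] [P [Q { }]]]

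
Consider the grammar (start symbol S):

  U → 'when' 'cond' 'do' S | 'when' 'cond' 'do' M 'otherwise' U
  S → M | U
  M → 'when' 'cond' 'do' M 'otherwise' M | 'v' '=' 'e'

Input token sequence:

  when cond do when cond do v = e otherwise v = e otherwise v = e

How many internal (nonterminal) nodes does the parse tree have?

6

[S [M when cond do [M when cond do [M v = e] otherwise [M v = e]] otherwise [M v = e]]]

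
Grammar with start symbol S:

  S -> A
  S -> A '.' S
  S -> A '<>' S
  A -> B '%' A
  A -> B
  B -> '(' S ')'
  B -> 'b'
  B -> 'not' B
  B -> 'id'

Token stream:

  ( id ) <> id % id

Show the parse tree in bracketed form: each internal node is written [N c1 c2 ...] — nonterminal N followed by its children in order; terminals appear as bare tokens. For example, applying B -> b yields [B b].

S
A <> S
B <> S
( S ) <> S
( A ) <> S
( B ) <> S
( id ) <> S
( id ) <> A
( id ) <> B % A
( id ) <> id % A
( id ) <> id % B
( id ) <> id % id

[S [A [B ( [S [A [B id]]] )]] <> [S [A [B id] % [A [B id]]]]]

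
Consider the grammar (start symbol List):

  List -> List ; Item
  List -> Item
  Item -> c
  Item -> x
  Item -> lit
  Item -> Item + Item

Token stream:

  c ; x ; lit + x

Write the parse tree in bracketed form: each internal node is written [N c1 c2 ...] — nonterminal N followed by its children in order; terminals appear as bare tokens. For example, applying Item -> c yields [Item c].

List
List ; Item
List ; Item ; Item
Item ; Item ; Item
c ; Item ; Item
c ; x ; Item
c ; x ; Item + Item
c ; x ; lit + Item
c ; x ; lit + x

[List [List [List [Item c]] ; [Item x]] ; [Item [Item lit] + [Item x]]]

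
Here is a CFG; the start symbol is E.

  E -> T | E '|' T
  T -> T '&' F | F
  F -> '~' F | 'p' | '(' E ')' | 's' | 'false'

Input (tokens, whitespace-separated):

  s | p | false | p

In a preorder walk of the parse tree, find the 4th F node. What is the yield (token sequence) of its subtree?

p

[E [E [E [E [T [F s]]] | [T [F p]]] | [T [F false]]] | [T [F p]]]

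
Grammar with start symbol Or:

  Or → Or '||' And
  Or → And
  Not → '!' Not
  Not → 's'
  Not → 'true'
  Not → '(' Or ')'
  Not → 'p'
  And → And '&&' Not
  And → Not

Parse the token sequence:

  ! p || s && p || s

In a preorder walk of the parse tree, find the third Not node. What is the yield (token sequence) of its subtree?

s

[Or [Or [Or [And [Not ! [Not p]]]] || [And [And [Not s]] && [Not p]]] || [And [Not s]]]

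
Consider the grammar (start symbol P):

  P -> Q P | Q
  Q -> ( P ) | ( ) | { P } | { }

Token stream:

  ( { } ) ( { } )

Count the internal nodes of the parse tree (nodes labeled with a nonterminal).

8

[P [Q ( [P [Q { }]] )] [P [Q ( [P [Q { }]] )]]]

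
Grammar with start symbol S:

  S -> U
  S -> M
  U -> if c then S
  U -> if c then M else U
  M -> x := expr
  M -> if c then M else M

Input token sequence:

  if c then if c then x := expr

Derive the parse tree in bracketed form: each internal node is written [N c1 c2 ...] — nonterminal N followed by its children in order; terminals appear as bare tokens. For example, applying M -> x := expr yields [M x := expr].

S
U
if c then S
if c then U
if c then if c then S
if c then if c then M
if c then if c then x := expr

[S [U if c then [S [U if c then [S [M x := expr]]]]]]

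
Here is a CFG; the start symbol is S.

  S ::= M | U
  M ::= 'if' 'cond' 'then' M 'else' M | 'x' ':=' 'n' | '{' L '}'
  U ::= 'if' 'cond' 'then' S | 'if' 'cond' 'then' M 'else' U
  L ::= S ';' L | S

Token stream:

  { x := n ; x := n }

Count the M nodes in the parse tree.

[S [M { [L [S [M x := n]] ; [L [S [M x := n]]]] }]]

3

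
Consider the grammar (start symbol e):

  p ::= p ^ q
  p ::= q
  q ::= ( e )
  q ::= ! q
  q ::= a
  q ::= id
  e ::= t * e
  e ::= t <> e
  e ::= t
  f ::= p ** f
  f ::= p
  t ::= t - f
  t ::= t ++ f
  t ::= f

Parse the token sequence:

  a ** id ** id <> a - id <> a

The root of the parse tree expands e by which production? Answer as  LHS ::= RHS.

e ::= t <> e

[e [t [f [p [q a]] ** [f [p [q id]] ** [f [p [q id]]]]]] <> [e [t [t [f [p [q a]]]] - [f [p [q id]]]] <> [e [t [f [p [q a]]]]]]]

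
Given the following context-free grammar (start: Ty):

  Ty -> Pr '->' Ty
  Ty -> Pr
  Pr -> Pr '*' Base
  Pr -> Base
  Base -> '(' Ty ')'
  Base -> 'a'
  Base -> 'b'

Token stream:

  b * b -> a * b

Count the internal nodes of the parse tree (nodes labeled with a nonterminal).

10

[Ty [Pr [Pr [Base b]] * [Base b]] -> [Ty [Pr [Pr [Base a]] * [Base b]]]]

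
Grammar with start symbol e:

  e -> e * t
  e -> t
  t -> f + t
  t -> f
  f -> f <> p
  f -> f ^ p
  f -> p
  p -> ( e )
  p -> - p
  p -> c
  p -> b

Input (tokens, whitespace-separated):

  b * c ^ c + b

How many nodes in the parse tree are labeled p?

[e [e [t [f [p b]]]] * [t [f [f [p c]] ^ [p c]] + [t [f [p b]]]]]

4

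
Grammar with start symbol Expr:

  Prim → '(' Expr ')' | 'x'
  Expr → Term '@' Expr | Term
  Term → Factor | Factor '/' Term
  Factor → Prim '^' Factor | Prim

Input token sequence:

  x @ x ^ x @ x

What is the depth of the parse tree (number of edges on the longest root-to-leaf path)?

[Expr [Term [Factor [Prim x]]] @ [Expr [Term [Factor [Prim x] ^ [Factor [Prim x]]]] @ [Expr [Term [Factor [Prim x]]]]]]

6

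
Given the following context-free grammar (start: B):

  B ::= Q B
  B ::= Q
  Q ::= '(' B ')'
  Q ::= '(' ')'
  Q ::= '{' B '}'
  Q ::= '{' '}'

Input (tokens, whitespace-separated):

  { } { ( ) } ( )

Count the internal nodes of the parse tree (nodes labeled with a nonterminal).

[B [Q { }] [B [Q { [B [Q ( )]] }] [B [Q ( )]]]]

8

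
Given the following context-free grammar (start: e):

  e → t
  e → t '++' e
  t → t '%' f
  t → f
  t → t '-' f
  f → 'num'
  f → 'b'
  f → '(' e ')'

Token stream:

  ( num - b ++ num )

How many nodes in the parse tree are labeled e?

3

[e [t [f ( [e [t [t [f num]] - [f b]] ++ [e [t [f num]]]] )]]]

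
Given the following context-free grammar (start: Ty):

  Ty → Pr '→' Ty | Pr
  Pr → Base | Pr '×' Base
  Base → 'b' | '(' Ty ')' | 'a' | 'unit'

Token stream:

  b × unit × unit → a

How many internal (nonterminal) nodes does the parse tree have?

10

[Ty [Pr [Pr [Pr [Base b]] × [Base unit]] × [Base unit]] → [Ty [Pr [Base a]]]]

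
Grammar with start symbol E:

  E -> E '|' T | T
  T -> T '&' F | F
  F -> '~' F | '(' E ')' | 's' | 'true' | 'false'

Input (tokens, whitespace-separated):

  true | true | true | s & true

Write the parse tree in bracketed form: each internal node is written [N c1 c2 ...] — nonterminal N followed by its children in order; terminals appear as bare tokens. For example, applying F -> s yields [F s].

E
E | T
E | T | T
E | T | T | T
T | T | T | T
F | T | T | T
true | T | T | T
true | F | T | T
true | true | T | T
true | true | F | T
true | true | true | T
true | true | true | T & F
true | true | true | F & F
true | true | true | s & F
true | true | true | s & true

[E [E [E [E [T [F true]]] | [T [F true]]] | [T [F true]]] | [T [T [F s]] & [F true]]]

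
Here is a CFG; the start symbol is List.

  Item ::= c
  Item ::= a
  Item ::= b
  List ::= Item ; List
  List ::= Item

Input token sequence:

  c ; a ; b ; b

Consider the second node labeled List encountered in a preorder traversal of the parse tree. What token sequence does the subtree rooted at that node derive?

a ; b ; b

[List [Item c] ; [List [Item a] ; [List [Item b] ; [List [Item b]]]]]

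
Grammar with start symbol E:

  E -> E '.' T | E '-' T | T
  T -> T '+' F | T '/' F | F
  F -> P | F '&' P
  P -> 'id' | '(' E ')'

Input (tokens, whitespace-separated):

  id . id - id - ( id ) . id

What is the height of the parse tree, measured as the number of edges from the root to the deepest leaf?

9

[E [E [E [E [E [T [F [P id]]]] . [T [F [P id]]]] - [T [F [P id]]]] - [T [F [P ( [E [T [F [P id]]]] )]]]] . [T [F [P id]]]]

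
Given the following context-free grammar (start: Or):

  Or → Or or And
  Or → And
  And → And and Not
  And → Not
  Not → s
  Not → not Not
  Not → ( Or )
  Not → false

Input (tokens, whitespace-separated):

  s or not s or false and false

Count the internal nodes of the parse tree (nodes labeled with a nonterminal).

12

[Or [Or [Or [And [Not s]]] or [And [Not not [Not s]]]] or [And [And [Not false]] and [Not false]]]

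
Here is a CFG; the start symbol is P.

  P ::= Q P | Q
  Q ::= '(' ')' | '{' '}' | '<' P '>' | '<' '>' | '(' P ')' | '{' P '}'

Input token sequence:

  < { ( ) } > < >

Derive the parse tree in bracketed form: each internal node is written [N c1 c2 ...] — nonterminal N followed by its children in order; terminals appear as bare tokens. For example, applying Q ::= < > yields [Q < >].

P
Q P
< P > P
< Q > P
< { P } > P
< { Q } > P
< { ( ) } > P
< { ( ) } > Q
< { ( ) } > < >

[P [Q < [P [Q { [P [Q ( )]] }]] >] [P [Q < >]]]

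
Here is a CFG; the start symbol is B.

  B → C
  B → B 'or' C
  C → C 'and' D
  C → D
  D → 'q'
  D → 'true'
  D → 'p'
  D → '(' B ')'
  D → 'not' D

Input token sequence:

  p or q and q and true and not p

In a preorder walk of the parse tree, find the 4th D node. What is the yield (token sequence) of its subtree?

[B [B [C [D p]]] or [C [C [C [C [D q]] and [D q]] and [D true]] and [D not [D p]]]]

true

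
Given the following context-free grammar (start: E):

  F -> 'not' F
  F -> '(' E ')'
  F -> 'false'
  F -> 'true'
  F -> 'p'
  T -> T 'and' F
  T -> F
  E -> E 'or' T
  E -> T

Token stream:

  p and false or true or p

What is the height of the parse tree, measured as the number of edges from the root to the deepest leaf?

[E [E [E [T [T [F p]] and [F false]]] or [T [F true]]] or [T [F p]]]

6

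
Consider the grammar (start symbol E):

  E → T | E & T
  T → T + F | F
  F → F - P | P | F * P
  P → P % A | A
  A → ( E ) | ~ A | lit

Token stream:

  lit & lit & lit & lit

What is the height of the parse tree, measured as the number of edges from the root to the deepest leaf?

8

[E [E [E [E [T [F [P [A lit]]]]] & [T [F [P [A lit]]]]] & [T [F [P [A lit]]]]] & [T [F [P [A lit]]]]]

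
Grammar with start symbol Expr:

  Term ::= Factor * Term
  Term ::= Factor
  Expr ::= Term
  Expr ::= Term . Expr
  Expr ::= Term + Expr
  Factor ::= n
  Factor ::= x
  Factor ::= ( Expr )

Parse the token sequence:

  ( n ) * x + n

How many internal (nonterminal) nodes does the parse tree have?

11

[Expr [Term [Factor ( [Expr [Term [Factor n]]] )] * [Term [Factor x]]] + [Expr [Term [Factor n]]]]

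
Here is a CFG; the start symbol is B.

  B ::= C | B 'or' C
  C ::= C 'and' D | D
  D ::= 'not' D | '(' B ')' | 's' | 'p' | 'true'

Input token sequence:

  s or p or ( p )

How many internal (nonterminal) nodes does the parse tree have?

[B [B [B [C [D s]]] or [C [D p]]] or [C [D ( [B [C [D p]]] )]]]

12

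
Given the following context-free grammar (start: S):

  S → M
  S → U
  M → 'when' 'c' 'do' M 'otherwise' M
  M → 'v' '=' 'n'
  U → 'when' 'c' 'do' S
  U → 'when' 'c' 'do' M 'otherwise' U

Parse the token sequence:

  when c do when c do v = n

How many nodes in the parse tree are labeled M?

1

[S [U when c do [S [U when c do [S [M v = n]]]]]]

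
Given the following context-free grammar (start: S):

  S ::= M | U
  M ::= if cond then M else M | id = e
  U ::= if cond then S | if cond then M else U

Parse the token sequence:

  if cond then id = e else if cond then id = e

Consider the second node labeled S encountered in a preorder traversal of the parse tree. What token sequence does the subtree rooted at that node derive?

[S [U if cond then [M id = e] else [U if cond then [S [M id = e]]]]]

id = e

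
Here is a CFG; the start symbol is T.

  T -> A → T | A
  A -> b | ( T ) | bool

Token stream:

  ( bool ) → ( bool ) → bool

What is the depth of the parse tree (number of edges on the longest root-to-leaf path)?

5

[T [A ( [T [A bool]] )] → [T [A ( [T [A bool]] )] → [T [A bool]]]]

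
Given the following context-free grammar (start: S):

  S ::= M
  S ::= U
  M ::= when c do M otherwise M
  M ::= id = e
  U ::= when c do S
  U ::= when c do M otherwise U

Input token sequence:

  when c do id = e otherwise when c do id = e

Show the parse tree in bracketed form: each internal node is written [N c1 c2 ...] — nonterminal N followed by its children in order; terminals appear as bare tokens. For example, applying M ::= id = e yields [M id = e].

S
U
when c do M otherwise U
when c do id = e otherwise U
when c do id = e otherwise when c do S
when c do id = e otherwise when c do M
when c do id = e otherwise when c do id = e

[S [U when c do [M id = e] otherwise [U when c do [S [M id = e]]]]]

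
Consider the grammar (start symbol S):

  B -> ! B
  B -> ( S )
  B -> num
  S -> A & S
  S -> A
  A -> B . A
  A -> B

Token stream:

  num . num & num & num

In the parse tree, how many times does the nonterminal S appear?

3

[S [A [B num] . [A [B num]]] & [S [A [B num]] & [S [A [B num]]]]]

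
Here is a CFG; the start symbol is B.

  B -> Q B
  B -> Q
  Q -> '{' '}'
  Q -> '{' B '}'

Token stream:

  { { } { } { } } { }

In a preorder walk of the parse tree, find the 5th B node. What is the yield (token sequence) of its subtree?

{ }

[B [Q { [B [Q { }] [B [Q { }] [B [Q { }]]]] }] [B [Q { }]]]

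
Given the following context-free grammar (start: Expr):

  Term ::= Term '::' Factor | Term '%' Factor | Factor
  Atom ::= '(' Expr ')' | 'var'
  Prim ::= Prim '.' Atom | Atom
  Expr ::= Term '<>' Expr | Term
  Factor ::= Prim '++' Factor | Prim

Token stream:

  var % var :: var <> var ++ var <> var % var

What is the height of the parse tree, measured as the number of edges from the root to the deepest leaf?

8

[Expr [Term [Term [Term [Factor [Prim [Atom var]]]] % [Factor [Prim [Atom var]]]] :: [Factor [Prim [Atom var]]]] <> [Expr [Term [Factor [Prim [Atom var]] ++ [Factor [Prim [Atom var]]]]] <> [Expr [Term [Term [Factor [Prim [Atom var]]]] % [Factor [Prim [Atom var]]]]]]]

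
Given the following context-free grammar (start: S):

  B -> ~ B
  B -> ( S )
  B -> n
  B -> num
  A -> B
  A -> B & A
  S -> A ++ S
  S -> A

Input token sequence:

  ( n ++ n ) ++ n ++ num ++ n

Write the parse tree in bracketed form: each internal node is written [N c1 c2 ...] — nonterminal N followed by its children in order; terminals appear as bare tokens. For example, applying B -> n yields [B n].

[S [A [B ( [S [A [B n]] ++ [S [A [B n]]]] )]] ++ [S [A [B n]] ++ [S [A [B num]] ++ [S [A [B n]]]]]]

S
A ++ S
B ++ S
( S ) ++ S
( A ++ S ) ++ S
( B ++ S ) ++ S
( n ++ S ) ++ S
( n ++ A ) ++ S
( n ++ B ) ++ S
( n ++ n ) ++ S
( n ++ n ) ++ A ++ S
( n ++ n ) ++ B ++ S
( n ++ n ) ++ n ++ S
( n ++ n ) ++ n ++ A ++ S
( n ++ n ) ++ n ++ B ++ S
( n ++ n ) ++ n ++ num ++ S
( n ++ n ) ++ n ++ num ++ A
( n ++ n ) ++ n ++ num ++ B
( n ++ n ) ++ n ++ num ++ n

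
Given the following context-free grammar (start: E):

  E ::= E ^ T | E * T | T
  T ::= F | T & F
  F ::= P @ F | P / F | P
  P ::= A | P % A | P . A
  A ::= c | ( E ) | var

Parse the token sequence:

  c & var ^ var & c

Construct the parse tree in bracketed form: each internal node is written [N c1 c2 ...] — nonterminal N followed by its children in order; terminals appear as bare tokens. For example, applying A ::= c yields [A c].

[E [E [T [T [F [P [A c]]]] & [F [P [A var]]]]] ^ [T [T [F [P [A var]]]] & [F [P [A c]]]]]

E
E ^ T
T ^ T
T & F ^ T
F & F ^ T
P & F ^ T
A & F ^ T
c & F ^ T
c & P ^ T
c & A ^ T
c & var ^ T
c & var ^ T & F
c & var ^ F & F
c & var ^ P & F
c & var ^ A & F
c & var ^ var & F
c & var ^ var & P
c & var ^ var & A
c & var ^ var & c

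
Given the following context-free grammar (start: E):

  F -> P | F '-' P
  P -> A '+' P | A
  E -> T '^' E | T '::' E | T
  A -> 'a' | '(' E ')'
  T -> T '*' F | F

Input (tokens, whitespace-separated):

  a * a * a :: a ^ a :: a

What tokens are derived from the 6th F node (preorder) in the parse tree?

a

[E [T [T [T [F [P [A a]]]] * [F [P [A a]]]] * [F [P [A a]]]] :: [E [T [F [P [A a]]]] ^ [E [T [F [P [A a]]]] :: [E [T [F [P [A a]]]]]]]]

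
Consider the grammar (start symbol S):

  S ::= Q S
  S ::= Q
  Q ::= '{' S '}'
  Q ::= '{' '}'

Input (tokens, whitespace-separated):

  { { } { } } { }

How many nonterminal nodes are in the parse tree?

[S [Q { [S [Q { }] [S [Q { }]]] }] [S [Q { }]]]

8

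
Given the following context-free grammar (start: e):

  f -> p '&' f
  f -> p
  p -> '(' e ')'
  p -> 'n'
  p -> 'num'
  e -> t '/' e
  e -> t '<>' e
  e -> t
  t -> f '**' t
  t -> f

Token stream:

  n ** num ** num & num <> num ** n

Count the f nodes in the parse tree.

[e [t [f [p n]] ** [t [f [p num]] ** [t [f [p num] & [f [p num]]]]]] <> [e [t [f [p num]] ** [t [f [p n]]]]]]

6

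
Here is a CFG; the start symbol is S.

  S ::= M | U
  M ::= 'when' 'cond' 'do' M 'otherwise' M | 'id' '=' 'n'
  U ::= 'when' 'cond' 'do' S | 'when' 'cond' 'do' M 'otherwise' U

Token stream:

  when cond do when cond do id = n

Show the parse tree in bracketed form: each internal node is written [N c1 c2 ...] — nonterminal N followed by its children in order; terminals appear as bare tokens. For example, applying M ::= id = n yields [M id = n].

S
U
when cond do S
when cond do U
when cond do when cond do S
when cond do when cond do M
when cond do when cond do id = n

[S [U when cond do [S [U when cond do [S [M id = n]]]]]]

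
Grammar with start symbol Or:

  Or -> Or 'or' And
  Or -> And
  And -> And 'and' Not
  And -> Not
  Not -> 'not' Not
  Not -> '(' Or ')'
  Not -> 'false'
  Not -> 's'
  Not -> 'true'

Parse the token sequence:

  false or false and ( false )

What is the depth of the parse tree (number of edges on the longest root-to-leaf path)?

[Or [Or [And [Not false]]] or [And [And [Not false]] and [Not ( [Or [And [Not false]]] )]]]

6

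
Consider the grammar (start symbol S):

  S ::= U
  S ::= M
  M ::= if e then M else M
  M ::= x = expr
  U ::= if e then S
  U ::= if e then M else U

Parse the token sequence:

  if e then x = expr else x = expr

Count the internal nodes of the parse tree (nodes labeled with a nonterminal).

[S [M if e then [M x = expr] else [M x = expr]]]

4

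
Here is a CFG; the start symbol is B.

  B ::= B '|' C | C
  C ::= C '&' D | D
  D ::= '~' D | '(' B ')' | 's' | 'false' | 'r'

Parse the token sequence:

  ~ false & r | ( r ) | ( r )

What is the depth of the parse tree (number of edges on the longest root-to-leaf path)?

7

[B [B [B [C [C [D ~ [D false]]] & [D r]]] | [C [D ( [B [C [D r]]] )]]] | [C [D ( [B [C [D r]]] )]]]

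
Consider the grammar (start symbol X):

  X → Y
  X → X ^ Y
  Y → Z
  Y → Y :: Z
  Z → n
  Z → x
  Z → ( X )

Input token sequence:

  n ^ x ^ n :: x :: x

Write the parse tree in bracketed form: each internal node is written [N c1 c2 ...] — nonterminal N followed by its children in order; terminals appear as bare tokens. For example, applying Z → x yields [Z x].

X
X ^ Y
X ^ Y ^ Y
Y ^ Y ^ Y
Z ^ Y ^ Y
n ^ Y ^ Y
n ^ Z ^ Y
n ^ x ^ Y
n ^ x ^ Y :: Z
n ^ x ^ Y :: Z :: Z
n ^ x ^ Z :: Z :: Z
n ^ x ^ n :: Z :: Z
n ^ x ^ n :: x :: Z
n ^ x ^ n :: x :: x

[X [X [X [Y [Z n]]] ^ [Y [Z x]]] ^ [Y [Y [Y [Z n]] :: [Z x]] :: [Z x]]]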